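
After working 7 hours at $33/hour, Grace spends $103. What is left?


Calculate earnings:
7 x $33 = $231
Subtract spending:
$231 - $103 = $128

$128


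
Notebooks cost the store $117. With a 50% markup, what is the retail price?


Calculate the markup amount:
50% of $117 = $58.50
Add to cost:
$117 + $58.50 = $175.50

$175.50


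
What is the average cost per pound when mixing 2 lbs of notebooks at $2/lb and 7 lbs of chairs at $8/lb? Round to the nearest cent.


Cost of notebooks:
2 x $2 = $4
Cost of chairs:
7 x $8 = $56
Total cost: $4 + $56 = $60
Total weight: 9 lbs
Average: $60 / 9 = $6.6666... ≈ $6.67/lb

$6.67/lb


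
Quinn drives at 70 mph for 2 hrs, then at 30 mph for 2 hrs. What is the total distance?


Leg 1 distance:
70 x 2 = 140 miles
Leg 2 distance:
30 x 2 = 60 miles
Total distance:
140 + 60 = 200 miles

200 miles


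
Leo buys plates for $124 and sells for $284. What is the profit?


Selling price = $284
Cost price = $124
Profit = selling price - cost price:
Profit = $284 - $124 = $160

$160


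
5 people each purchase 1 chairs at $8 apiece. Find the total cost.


Cost per person:
1 x $8 = $8
Group total:
5 x $8 = $40

$40


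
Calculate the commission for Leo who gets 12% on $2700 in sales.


Convert rate to decimal:
12% = 0.12
Multiply by sales:
$2700 x 0.12 = $324

$324


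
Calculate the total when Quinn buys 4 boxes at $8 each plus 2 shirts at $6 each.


Cost of boxes:
4 x $8 = $32
Cost of shirts:
2 x $6 = $12
Add both:
$32 + $12 = $44

$44


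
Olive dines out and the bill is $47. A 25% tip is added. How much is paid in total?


Calculate the tip:
25% of $47 = $11.75
Add tip to meal cost:
$47 + $11.75 = $58.75

$58.75


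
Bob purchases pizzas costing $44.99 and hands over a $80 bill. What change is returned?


Start with the amount paid:
$80
Subtract the price:
$80 - $44.99 = $35.01

$35.01


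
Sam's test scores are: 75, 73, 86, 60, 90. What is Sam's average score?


Add the scores:
75 + 73 + 86 + 60 + 90 = 384
Divide by the number of tests:
384 / 5 = 76.8

76.8


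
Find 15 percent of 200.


Convert percentage to decimal:
15% = 0.15
Multiply:
200 x 0.15 = 30

30


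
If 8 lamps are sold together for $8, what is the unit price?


Total cost: $8
Number of items: 8
Unit price: $8 / 8 = $1

$1


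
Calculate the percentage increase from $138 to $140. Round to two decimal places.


Find the absolute change:
|140 - 138| = 2
Divide by original and multiply by 100:
2 / 138 x 100 = 1.4492...% ≈ 1.45%

1.45%


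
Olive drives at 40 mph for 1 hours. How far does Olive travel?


Use the formula: distance = speed x time
Speed = 40 mph, Time = 1 hours
40 x 1 = 40 miles

40 miles


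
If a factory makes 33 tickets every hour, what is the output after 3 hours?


Production rate: 33 tickets per hour
Time: 3 hours
Total: 33 x 3 = 99 tickets

99 tickets


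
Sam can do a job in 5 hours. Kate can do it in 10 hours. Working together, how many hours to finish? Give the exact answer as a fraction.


Sam's rate: 1/5 of the job per hour
Kate's rate: 1/10 of the job per hour
Combined rate: 1/5 + 1/10 = 3/10 per hour
Time = 1 / (3/10) = 10/3 hours (≈ 3.33 hours)

10/3 hours


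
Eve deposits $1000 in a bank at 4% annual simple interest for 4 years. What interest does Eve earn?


Use the formula I = P x R x T / 100
P x R x T = 1000 x 4 x 4 = 16000
I = 16000 / 100 = $160

$160


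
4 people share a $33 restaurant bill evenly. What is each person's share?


Total bill: $33
Number of people: 4
Each pays: $33 / 4 = $8.25

$8.25


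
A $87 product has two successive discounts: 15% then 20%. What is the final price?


First discount:
15% of $87 = $13.05
Price after first discount:
$87 - $13.05 = $73.95
Second discount:
20% of $73.95 = $14.79
Final price:
$73.95 - $14.79 = $59.16

$59.16


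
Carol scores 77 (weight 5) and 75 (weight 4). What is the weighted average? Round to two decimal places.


Weighted sum:
5 x 77 + 4 x 75 = 685
Total weight:
5 + 4 = 9
Weighted average:
685 / 9 = 76.1111... ≈ 76.11

76.11


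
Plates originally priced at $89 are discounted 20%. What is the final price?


Calculate the discount amount:
20% of $89 = $17.80
Subtract from original:
$89 - $17.80 = $71.20

$71.20


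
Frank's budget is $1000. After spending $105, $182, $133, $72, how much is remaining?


Add up expenses:
$105 + $182 + $133 + $72 = $492
Subtract from budget:
$1000 - $492 = $508

$508


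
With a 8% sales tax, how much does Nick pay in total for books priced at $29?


Calculate the tax:
8% of $29 = $2.32
Add tax to price:
$29 + $2.32 = $31.32

$31.32


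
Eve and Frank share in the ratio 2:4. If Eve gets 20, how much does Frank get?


Find the multiplier:
20 / 2 = 10
Apply to Frank's share:
4 x 10 = 40

40


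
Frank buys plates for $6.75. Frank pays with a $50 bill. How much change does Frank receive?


Start with the amount paid:
$50
Subtract the price:
$50 - $6.75 = $43.25

$43.25


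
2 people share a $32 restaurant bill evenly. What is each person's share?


Total bill: $32
Number of people: 2
Each pays: $32 / 2 = $16

$16


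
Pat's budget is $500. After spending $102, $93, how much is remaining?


Add up expenses:
$102 + $93 = $195
Subtract from budget:
$500 - $195 = $305

$305


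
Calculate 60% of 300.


Convert percentage to decimal:
60% = 0.6
Multiply:
300 x 0.6 = 180

180


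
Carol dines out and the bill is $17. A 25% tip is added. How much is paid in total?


Calculate the tip:
25% of $17 = $4.25
Add tip to meal cost:
$17 + $4.25 = $21.25

$21.25


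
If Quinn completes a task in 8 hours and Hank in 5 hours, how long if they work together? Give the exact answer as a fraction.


Quinn's rate: 1/8 of the job per hour
Hank's rate: 1/5 of the job per hour
Combined rate: 1/8 + 1/5 = 13/40 per hour
Time = 1 / (13/40) = 40/13 hours (≈ 3.08 hours)

40/13 hours


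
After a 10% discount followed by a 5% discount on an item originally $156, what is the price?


First discount:
10% of $156 = $15.60
Price after first discount:
$156 - $15.60 = $140.40
Second discount:
5% of $140.40 = $7.02
Final price:
$140.40 - $7.02 = $133.38

$133.38


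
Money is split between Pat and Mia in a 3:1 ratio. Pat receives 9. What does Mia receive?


Find the multiplier:
9 / 3 = 3
Apply to Mia's share:
1 x 3 = 3

3


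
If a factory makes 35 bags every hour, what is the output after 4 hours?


Production rate: 35 bags per hour
Time: 4 hours
Total: 35 x 4 = 140 bags

140 bags


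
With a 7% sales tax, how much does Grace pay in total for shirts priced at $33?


Calculate the tax:
7% of $33 = $2.31
Add tax to price:
$33 + $2.31 = $35.31

$35.31


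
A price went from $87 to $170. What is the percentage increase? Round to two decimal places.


Find the absolute change:
|170 - 87| = 83
Divide by original and multiply by 100:
83 / 87 x 100 = 95.4022...% ≈ 95.4%

95.4%


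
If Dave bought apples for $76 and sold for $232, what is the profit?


Selling price = $232
Cost price = $76
Profit = selling price - cost price:
Profit = $232 - $76 = $156

$156


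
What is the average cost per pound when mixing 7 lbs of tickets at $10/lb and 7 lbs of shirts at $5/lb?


Cost of tickets:
7 x $10 = $70
Cost of shirts:
7 x $5 = $35
Total cost: $70 + $35 = $105
Total weight: 14 lbs
Average: $105 / 14 = $7.50/lb

$7.50/lb


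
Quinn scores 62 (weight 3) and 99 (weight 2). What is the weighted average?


Weighted sum:
3 x 62 + 2 x 99 = 384
Total weight:
3 + 2 = 5
Weighted average:
384 / 5 = 76.8

76.8


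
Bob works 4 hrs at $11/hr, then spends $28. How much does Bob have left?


Calculate earnings:
4 x $11 = $44
Subtract spending:
$44 - $28 = $16

$16


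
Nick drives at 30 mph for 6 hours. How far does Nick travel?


Use the formula: distance = speed x time
Speed = 30 mph, Time = 6 hours
30 x 6 = 180 miles

180 miles


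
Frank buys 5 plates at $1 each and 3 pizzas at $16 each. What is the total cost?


Cost of plates:
5 x $1 = $5
Cost of pizzas:
3 x $16 = $48
Add both:
$5 + $48 = $53

$53


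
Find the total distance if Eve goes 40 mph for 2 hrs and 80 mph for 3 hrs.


Leg 1 distance:
40 x 2 = 80 miles
Leg 2 distance:
80 x 3 = 240 miles
Total distance:
80 + 240 = 320 miles

320 miles


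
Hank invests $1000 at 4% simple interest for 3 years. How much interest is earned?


Use the formula I = P x R x T / 100
P x R x T = 1000 x 4 x 3 = 12000
I = 12000 / 100 = $120

$120


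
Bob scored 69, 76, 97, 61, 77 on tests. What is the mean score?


Add the scores:
69 + 76 + 97 + 61 + 77 = 380
Divide by the number of tests:
380 / 5 = 76

76


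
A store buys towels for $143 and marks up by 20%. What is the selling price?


Calculate the markup amount:
20% of $143 = $28.60
Add to cost:
$143 + $28.60 = $171.60

$171.60


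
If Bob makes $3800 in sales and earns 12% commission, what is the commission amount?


Convert rate to decimal:
12% = 0.12
Multiply by sales:
$3800 x 0.12 = $456

$456


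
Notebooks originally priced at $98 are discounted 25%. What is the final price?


Calculate the discount amount:
25% of $98 = $24.50
Subtract from original:
$98 - $24.50 = $73.50

$73.50


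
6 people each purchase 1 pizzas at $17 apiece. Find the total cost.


Cost per person:
1 x $17 = $17
Group total:
6 x $17 = $102

$102


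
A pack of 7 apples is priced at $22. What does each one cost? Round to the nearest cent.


Total cost: $22
Number of items: 7
Unit price: $22 / 7 = $3.1428... ≈ $3.14

$3.14


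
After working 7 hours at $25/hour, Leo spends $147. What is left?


Calculate earnings:
7 x $25 = $175
Subtract spending:
$175 - $147 = $28

$28


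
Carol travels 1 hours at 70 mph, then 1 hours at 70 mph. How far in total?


Leg 1 distance:
70 x 1 = 70 miles
Leg 2 distance:
70 x 1 = 70 miles
Total distance:
70 + 70 = 140 miles

140 miles


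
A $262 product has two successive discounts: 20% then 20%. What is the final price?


First discount:
20% of $262 = $52.40
Price after first discount:
$262 - $52.40 = $209.60
Second discount:
20% of $209.60 = $41.92
Final price:
$209.60 - $41.92 = $167.68

$167.68


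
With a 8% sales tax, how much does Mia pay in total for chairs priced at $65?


Calculate the tax:
8% of $65 = $5.20
Add tax to price:
$65 + $5.20 = $70.20

$70.20


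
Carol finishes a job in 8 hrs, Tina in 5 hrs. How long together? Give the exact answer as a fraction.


Carol's rate: 1/8 of the job per hour
Tina's rate: 1/5 of the job per hour
Combined rate: 1/8 + 1/5 = 13/40 per hour
Time = 1 / (13/40) = 40/13 hours (≈ 3.08 hours)

40/13 hours


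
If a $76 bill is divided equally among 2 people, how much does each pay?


Total bill: $76
Number of people: 2
Each pays: $76 / 2 = $38

$38


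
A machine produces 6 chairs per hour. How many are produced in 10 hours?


Production rate: 6 chairs per hour
Time: 10 hours
Total: 6 x 10 = 60 chairs

60 chairs


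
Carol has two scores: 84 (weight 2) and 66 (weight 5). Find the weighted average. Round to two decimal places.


Weighted sum:
2 x 84 + 5 x 66 = 498
Total weight:
2 + 5 = 7
Weighted average:
498 / 7 = 71.1428... ≈ 71.14

71.14


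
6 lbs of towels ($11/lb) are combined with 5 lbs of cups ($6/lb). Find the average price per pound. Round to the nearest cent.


Cost of towels:
6 x $11 = $66
Cost of cups:
5 x $6 = $30
Total cost: $66 + $30 = $96
Total weight: 11 lbs
Average: $96 / 11 = $8.7272... ≈ $8.73/lb

$8.73/lb


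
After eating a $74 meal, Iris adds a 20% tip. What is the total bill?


Calculate the tip:
20% of $74 = $14.80
Add tip to meal cost:
$74 + $14.80 = $88.80

$88.80


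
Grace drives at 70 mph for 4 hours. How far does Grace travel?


Use the formula: distance = speed x time
Speed = 70 mph, Time = 4 hours
70 x 4 = 280 miles

280 miles


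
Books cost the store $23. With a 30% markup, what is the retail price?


Calculate the markup amount:
30% of $23 = $6.90
Add to cost:
$23 + $6.90 = $29.90

$29.90


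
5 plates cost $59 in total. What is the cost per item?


Total cost: $59
Number of items: 5
Unit price: $59 / 5 = $11.80

$11.80


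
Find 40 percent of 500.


Convert percentage to decimal:
40% = 0.4
Multiply:
500 x 0.4 = 200

200


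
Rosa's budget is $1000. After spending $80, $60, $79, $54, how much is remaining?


Add up expenses:
$80 + $60 + $79 + $54 = $273
Subtract from budget:
$1000 - $273 = $727

$727


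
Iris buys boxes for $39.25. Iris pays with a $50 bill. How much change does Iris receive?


Start with the amount paid:
$50
Subtract the price:
$50 - $39.25 = $10.75

$10.75


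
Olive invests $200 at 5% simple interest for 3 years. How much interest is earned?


Use the formula I = P x R x T / 100
P x R x T = 200 x 5 x 3 = 3000
I = 3000 / 100 = $30

$30


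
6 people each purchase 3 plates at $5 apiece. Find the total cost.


Cost per person:
3 x $5 = $15
Group total:
6 x $15 = $90

$90


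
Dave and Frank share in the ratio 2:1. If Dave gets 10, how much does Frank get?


Find the multiplier:
10 / 2 = 5
Apply to Frank's share:
1 x 5 = 5

5


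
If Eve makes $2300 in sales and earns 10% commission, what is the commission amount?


Convert rate to decimal:
10% = 0.1
Multiply by sales:
$2300 x 0.1 = $230

$230


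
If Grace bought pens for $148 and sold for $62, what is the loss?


Selling price = $62
Cost price = $148
Loss = cost price - selling price:
Loss = $148 - $62 = $86

$86


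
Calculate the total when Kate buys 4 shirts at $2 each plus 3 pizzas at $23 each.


Cost of shirts:
4 x $2 = $8
Cost of pizzas:
3 x $23 = $69
Add both:
$8 + $69 = $77

$77


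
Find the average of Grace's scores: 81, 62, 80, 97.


Add the scores:
81 + 62 + 80 + 97 = 320
Divide by the number of tests:
320 / 4 = 80

80


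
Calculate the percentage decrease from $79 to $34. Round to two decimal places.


Find the absolute change:
|34 - 79| = 45
Divide by original and multiply by 100:
45 / 79 x 100 = 56.9620...% ≈ 56.96%

56.96%


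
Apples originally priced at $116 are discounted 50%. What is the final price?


Calculate the discount amount:
50% of $116 = $58
Subtract from original:
$116 - $58 = $58

$58


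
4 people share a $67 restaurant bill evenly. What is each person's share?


Total bill: $67
Number of people: 4
Each pays: $67 / 4 = $16.75

$16.75


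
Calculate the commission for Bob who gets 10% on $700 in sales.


Convert rate to decimal:
10% = 0.1
Multiply by sales:
$700 x 0.1 = $70

$70


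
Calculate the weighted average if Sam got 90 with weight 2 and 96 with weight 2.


Weighted sum:
2 x 90 + 2 x 96 = 372
Total weight:
2 + 2 = 4
Weighted average:
372 / 4 = 93

93


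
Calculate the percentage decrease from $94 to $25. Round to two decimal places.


Find the absolute change:
|25 - 94| = 69
Divide by original and multiply by 100:
69 / 94 x 100 = 73.4042...% ≈ 73.4%

73.4%


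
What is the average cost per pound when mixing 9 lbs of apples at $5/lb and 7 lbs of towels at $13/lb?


Cost of apples:
9 x $5 = $45
Cost of towels:
7 x $13 = $91
Total cost: $45 + $91 = $136
Total weight: 16 lbs
Average: $136 / 16 = $8.50/lb

$8.50/lb


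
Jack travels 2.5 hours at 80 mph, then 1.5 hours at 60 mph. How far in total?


Leg 1 distance:
80 x 2.5 = 200 miles
Leg 2 distance:
60 x 1.5 = 90 miles
Total distance:
200 + 90 = 290 miles

290 miles


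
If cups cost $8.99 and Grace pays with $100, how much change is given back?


Start with the amount paid:
$100
Subtract the price:
$100 - $8.99 = $91.01

$91.01


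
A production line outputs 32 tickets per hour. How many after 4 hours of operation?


Production rate: 32 tickets per hour
Time: 4 hours
Total: 32 x 4 = 128 tickets

128 tickets


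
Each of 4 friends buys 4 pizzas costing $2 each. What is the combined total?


Cost per person:
4 x $2 = $8
Group total:
4 x $8 = $32

$32


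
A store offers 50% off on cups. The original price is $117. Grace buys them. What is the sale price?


Calculate the discount amount:
50% of $117 = $58.50
Subtract from original:
$117 - $58.50 = $58.50

$58.50


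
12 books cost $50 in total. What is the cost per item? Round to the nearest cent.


Total cost: $50
Number of items: 12
Unit price: $50 / 12 = $4.1666... ≈ $4.17

$4.17


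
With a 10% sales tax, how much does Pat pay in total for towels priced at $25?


Calculate the tax:
10% of $25 = $2.50
Add tax to price:
$25 + $2.50 = $27.50

$27.50


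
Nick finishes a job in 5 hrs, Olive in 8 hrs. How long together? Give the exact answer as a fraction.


Nick's rate: 1/5 of the job per hour
Olive's rate: 1/8 of the job per hour
Combined rate: 1/5 + 1/8 = 13/40 per hour
Time = 1 / (13/40) = 40/13 hours (≈ 3.08 hours)

40/13 hours


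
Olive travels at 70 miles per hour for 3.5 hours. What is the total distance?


Use the formula: distance = speed x time
Speed = 70 mph, Time = 3.5 hours
70 x 3.5 = 245 miles

245 miles


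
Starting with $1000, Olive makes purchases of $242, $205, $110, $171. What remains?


Add up expenses:
$242 + $205 + $110 + $171 = $728
Subtract from budget:
$1000 - $728 = $272

$272


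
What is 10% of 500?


Convert percentage to decimal:
10% = 0.1
Multiply:
500 x 0.1 = 50

50


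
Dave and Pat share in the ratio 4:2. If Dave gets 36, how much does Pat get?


Find the multiplier:
36 / 4 = 9
Apply to Pat's share:
2 x 9 = 18

18


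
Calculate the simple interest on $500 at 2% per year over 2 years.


Use the formula I = P x R x T / 100
P x R x T = 500 x 2 x 2 = 2000
I = 2000 / 100 = $20

$20


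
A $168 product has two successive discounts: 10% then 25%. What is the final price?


First discount:
10% of $168 = $16.80
Price after first discount:
$168 - $16.80 = $151.20
Second discount:
25% of $151.20 = $37.80
Final price:
$151.20 - $37.80 = $113.40

$113.40


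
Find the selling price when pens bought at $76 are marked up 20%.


Calculate the markup amount:
20% of $76 = $15.20
Add to cost:
$76 + $15.20 = $91.20

$91.20


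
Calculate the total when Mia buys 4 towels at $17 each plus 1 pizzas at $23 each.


Cost of towels:
4 x $17 = $68
Cost of pizzas:
1 x $23 = $23
Add both:
$68 + $23 = $91

$91


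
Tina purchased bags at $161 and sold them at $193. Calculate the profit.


Selling price = $193
Cost price = $161
Profit = selling price - cost price:
Profit = $193 - $161 = $32

$32


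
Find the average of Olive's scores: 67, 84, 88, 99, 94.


Add the scores:
67 + 84 + 88 + 99 + 94 = 432
Divide by the number of tests:
432 / 5 = 86.4

86.4


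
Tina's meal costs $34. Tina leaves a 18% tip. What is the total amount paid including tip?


Calculate the tip:
18% of $34 = $6.12
Add tip to meal cost:
$34 + $6.12 = $40.12

$40.12


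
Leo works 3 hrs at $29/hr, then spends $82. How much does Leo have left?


Calculate earnings:
3 x $29 = $87
Subtract spending:
$87 - $82 = $5

$5


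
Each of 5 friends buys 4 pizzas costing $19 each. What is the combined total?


Cost per person:
4 x $19 = $76
Group total:
5 x $76 = $380

$380


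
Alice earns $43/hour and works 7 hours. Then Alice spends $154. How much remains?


Calculate earnings:
7 x $43 = $301
Subtract spending:
$301 - $154 = $147

$147


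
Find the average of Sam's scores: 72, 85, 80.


Add the scores:
72 + 85 + 80 = 237
Divide by the number of tests:
237 / 3 = 79

79


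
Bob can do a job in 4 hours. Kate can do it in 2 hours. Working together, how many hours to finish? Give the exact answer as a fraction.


Bob's rate: 1/4 of the job per hour
Kate's rate: 1/2 of the job per hour
Combined rate: 1/4 + 1/2 = 3/4 per hour
Time = 1 / (3/4) = 4/3 hours (≈ 1.33 hours)

4/3 hours


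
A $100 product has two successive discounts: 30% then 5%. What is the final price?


First discount:
30% of $100 = $30
Price after first discount:
$100 - $30 = $70
Second discount:
5% of $70 = $3.50
Final price:
$70 - $3.50 = $66.50

$66.50


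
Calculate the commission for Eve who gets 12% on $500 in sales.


Convert rate to decimal:
12% = 0.12
Multiply by sales:
$500 x 0.12 = $60

$60


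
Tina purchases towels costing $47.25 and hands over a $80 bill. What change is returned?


Start with the amount paid:
$80
Subtract the price:
$80 - $47.25 = $32.75

$32.75


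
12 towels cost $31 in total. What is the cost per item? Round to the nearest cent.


Total cost: $31
Number of items: 12
Unit price: $31 / 12 = $2.5833... ≈ $2.58

$2.58


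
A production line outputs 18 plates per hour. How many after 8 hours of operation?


Production rate: 18 plates per hour
Time: 8 hours
Total: 18 x 8 = 144 plates

144 plates


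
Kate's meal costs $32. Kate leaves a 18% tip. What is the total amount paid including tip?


Calculate the tip:
18% of $32 = $5.76
Add tip to meal cost:
$32 + $5.76 = $37.76

$37.76


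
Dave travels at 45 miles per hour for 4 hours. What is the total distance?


Use the formula: distance = speed x time
Speed = 45 mph, Time = 4 hours
45 x 4 = 180 miles

180 miles


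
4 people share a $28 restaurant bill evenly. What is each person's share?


Total bill: $28
Number of people: 4
Each pays: $28 / 4 = $7

$7


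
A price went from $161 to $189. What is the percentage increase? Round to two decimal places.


Find the absolute change:
|189 - 161| = 28
Divide by original and multiply by 100:
28 / 161 x 100 = 17.3913...% ≈ 17.39%

17.39%


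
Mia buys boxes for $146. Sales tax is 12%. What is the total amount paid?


Calculate the tax:
12% of $146 = $17.52
Add tax to price:
$146 + $17.52 = $163.52

$163.52


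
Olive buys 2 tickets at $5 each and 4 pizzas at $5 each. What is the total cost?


Cost of tickets:
2 x $5 = $10
Cost of pizzas:
4 x $5 = $20
Add both:
$10 + $20 = $30

$30


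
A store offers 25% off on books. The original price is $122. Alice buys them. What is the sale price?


Calculate the discount amount:
25% of $122 = $30.50
Subtract from original:
$122 - $30.50 = $91.50

$91.50


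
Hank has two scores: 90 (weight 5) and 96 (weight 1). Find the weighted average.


Weighted sum:
5 x 90 + 1 x 96 = 546
Total weight:
5 + 1 = 6
Weighted average:
546 / 6 = 91

91


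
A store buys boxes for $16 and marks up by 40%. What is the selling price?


Calculate the markup amount:
40% of $16 = $6.40
Add to cost:
$16 + $6.40 = $22.40

$22.40


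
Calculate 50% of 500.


Convert percentage to decimal:
50% = 0.5
Multiply:
500 x 0.5 = 250

250


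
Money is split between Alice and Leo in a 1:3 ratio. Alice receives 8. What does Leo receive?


Find the multiplier:
8 / 1 = 8
Apply to Leo's share:
3 x 8 = 24

24


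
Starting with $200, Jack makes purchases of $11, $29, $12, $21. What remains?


Add up expenses:
$11 + $29 + $12 + $21 = $73
Subtract from budget:
$200 - $73 = $127

$127


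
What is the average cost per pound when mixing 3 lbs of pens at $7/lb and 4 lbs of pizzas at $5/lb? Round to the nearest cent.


Cost of pens:
3 x $7 = $21
Cost of pizzas:
4 x $5 = $20
Total cost: $21 + $20 = $41
Total weight: 7 lbs
Average: $41 / 7 = $5.8571... ≈ $5.86/lb

$5.86/lb


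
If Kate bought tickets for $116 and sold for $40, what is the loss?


Selling price = $40
Cost price = $116
Loss = cost price - selling price:
Loss = $116 - $40 = $76

$76


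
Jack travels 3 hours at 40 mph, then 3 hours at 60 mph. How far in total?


Leg 1 distance:
40 x 3 = 120 miles
Leg 2 distance:
60 x 3 = 180 miles
Total distance:
120 + 180 = 300 miles

300 miles


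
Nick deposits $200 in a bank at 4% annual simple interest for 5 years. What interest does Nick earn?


Use the formula I = P x R x T / 100
P x R x T = 200 x 4 x 5 = 4000
I = 4000 / 100 = $40

$40


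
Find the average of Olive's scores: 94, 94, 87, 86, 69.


Add the scores:
94 + 94 + 87 + 86 + 69 = 430
Divide by the number of tests:
430 / 5 = 86

86


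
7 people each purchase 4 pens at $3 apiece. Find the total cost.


Cost per person:
4 x $3 = $12
Group total:
7 x $12 = $84

$84


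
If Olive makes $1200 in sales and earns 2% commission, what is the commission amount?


Convert rate to decimal:
2% = 0.02
Multiply by sales:
$1200 x 0.02 = $24

$24


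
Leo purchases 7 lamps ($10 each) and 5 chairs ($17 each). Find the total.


Cost of lamps:
7 x $10 = $70
Cost of chairs:
5 x $17 = $85
Add both:
$70 + $85 = $155

$155


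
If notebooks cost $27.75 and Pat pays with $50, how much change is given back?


Start with the amount paid:
$50
Subtract the price:
$50 - $27.75 = $22.25

$22.25


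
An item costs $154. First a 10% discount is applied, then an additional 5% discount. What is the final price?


First discount:
10% of $154 = $15.40
Price after first discount:
$154 - $15.40 = $138.60
Second discount:
5% of $138.60 = $6.93
Final price:
$138.60 - $6.93 = $131.67

$131.67


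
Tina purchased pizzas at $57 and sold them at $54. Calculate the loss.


Selling price = $54
Cost price = $57
Loss = cost price - selling price:
Loss = $57 - $54 = $3

$3


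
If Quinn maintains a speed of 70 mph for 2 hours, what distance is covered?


Use the formula: distance = speed x time
Speed = 70 mph, Time = 2 hours
70 x 2 = 140 miles

140 miles


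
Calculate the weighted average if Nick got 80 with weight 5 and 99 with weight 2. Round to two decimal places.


Weighted sum:
5 x 80 + 2 x 99 = 598
Total weight:
5 + 2 = 7
Weighted average:
598 / 7 = 85.4285... ≈ 85.43

85.43


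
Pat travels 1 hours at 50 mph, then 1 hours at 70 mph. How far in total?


Leg 1 distance:
50 x 1 = 50 miles
Leg 2 distance:
70 x 1 = 70 miles
Total distance:
50 + 70 = 120 miles

120 miles


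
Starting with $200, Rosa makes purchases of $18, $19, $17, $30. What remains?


Add up expenses:
$18 + $19 + $17 + $30 = $84
Subtract from budget:
$200 - $84 = $116

$116


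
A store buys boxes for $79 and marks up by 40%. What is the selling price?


Calculate the markup amount:
40% of $79 = $31.60
Add to cost:
$79 + $31.60 = $110.60

$110.60


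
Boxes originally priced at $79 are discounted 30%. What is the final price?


Calculate the discount amount:
30% of $79 = $23.70
Subtract from original:
$79 - $23.70 = $55.30

$55.30


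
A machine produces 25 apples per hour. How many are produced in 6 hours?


Production rate: 25 apples per hour
Time: 6 hours
Total: 25 x 6 = 150 apples

150 apples


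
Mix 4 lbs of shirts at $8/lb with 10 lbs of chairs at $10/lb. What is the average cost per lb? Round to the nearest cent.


Cost of shirts:
4 x $8 = $32
Cost of chairs:
10 x $10 = $100
Total cost: $32 + $100 = $132
Total weight: 14 lbs
Average: $132 / 14 = $9.4285... ≈ $9.43/lb

$9.43/lb


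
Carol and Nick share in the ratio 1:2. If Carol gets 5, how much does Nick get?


Find the multiplier:
5 / 1 = 5
Apply to Nick's share:
2 x 5 = 10

10


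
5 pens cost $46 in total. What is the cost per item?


Total cost: $46
Number of items: 5
Unit price: $46 / 5 = $9.20

$9.20


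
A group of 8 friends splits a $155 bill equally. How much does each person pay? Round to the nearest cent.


Total bill: $155
Number of people: 8
Each pays: $155 / 8 = $19.375 ≈ $19.38

$19.38


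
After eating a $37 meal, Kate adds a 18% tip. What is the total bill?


Calculate the tip:
18% of $37 = $6.66
Add tip to meal cost:
$37 + $6.66 = $43.66

$43.66


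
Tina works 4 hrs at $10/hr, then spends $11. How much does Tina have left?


Calculate earnings:
4 x $10 = $40
Subtract spending:
$40 - $11 = $29

$29


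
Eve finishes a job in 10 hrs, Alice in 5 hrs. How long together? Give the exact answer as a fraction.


Eve's rate: 1/10 of the job per hour
Alice's rate: 1/5 of the job per hour
Combined rate: 1/10 + 1/5 = 3/10 per hour
Time = 1 / (3/10) = 10/3 hours (≈ 3.33 hours)

10/3 hours


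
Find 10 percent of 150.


Convert percentage to decimal:
10% = 0.1
Multiply:
150 x 0.1 = 15

15


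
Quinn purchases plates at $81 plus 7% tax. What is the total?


Calculate the tax:
7% of $81 = $5.67
Add tax to price:
$81 + $5.67 = $86.67

$86.67


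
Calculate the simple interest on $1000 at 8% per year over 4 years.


Use the formula I = P x R x T / 100
P x R x T = 1000 x 8 x 4 = 32000
I = 32000 / 100 = $320

$320


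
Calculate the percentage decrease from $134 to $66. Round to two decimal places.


Find the absolute change:
|66 - 134| = 68
Divide by original and multiply by 100:
68 / 134 x 100 = 50.7462...% ≈ 50.75%

50.75%


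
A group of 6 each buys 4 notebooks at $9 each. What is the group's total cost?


Cost per person:
4 x $9 = $36
Group total:
6 x $36 = $216

$216


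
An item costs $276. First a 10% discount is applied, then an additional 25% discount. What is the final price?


First discount:
10% of $276 = $27.60
Price after first discount:
$276 - $27.60 = $248.40
Second discount:
25% of $248.40 = $62.10
Final price:
$248.40 - $62.10 = $186.30

$186.30


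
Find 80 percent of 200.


Convert percentage to decimal:
80% = 0.8
Multiply:
200 x 0.8 = 160

160


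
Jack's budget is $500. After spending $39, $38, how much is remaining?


Add up expenses:
$39 + $38 = $77
Subtract from budget:
$500 - $77 = $423

$423


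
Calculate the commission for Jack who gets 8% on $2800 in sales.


Convert rate to decimal:
8% = 0.08
Multiply by sales:
$2800 x 0.08 = $224

$224


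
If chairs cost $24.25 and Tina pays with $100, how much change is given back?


Start with the amount paid:
$100
Subtract the price:
$100 - $24.25 = $75.75

$75.75


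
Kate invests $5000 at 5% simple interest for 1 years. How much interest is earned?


Use the formula I = P x R x T / 100
P x R x T = 5000 x 5 x 1 = 25000
I = 25000 / 100 = $250

$250


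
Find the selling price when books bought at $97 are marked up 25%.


Calculate the markup amount:
25% of $97 = $24.25
Add to cost:
$97 + $24.25 = $121.25

$121.25


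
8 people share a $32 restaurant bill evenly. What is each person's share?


Total bill: $32
Number of people: 8
Each pays: $32 / 8 = $4

$4


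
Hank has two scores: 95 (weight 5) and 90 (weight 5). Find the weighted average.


Weighted sum:
5 x 95 + 5 x 90 = 925
Total weight:
5 + 5 = 10
Weighted average:
925 / 10 = 92.5

92.5


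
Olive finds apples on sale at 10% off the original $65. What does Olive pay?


Calculate the discount amount:
10% of $65 = $6.50
Subtract from original:
$65 - $6.50 = $58.50

$58.50


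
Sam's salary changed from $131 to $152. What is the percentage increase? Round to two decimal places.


Find the absolute change:
|152 - 131| = 21
Divide by original and multiply by 100:
21 / 131 x 100 = 16.0305...% ≈ 16.03%

16.03%


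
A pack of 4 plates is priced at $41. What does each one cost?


Total cost: $41
Number of items: 4
Unit price: $41 / 4 = $10.25

$10.25


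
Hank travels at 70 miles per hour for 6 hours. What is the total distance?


Use the formula: distance = speed x time
Speed = 70 mph, Time = 6 hours
70 x 6 = 420 miles

420 miles


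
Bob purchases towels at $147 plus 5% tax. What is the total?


Calculate the tax:
5% of $147 = $7.35
Add tax to price:
$147 + $7.35 = $154.35

$154.35


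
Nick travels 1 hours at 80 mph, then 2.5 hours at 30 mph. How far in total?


Leg 1 distance:
80 x 1 = 80 miles
Leg 2 distance:
30 x 2.5 = 75 miles
Total distance:
80 + 75 = 155 miles

155 miles


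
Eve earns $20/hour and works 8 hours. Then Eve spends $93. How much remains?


Calculate earnings:
8 x $20 = $160
Subtract spending:
$160 - $93 = $67

$67


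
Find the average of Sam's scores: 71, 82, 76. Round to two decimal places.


Add the scores:
71 + 82 + 76 = 229
Divide by the number of tests:
229 / 3 = 76.3333... ≈ 76.33

76.33


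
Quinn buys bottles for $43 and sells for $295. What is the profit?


Selling price = $295
Cost price = $43
Profit = selling price - cost price:
Profit = $295 - $43 = $252

$252


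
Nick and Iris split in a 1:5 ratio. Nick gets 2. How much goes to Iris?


Find the multiplier:
2 / 1 = 2
Apply to Iris's share:
5 x 2 = 10

10


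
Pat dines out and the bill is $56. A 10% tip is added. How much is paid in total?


Calculate the tip:
10% of $56 = $5.60
Add tip to meal cost:
$56 + $5.60 = $61.60

$61.60


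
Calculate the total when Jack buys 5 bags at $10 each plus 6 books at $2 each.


Cost of bags:
5 x $10 = $50
Cost of books:
6 x $2 = $12
Add both:
$50 + $12 = $62

$62


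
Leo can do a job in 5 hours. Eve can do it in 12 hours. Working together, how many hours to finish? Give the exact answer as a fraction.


Leo's rate: 1/5 of the job per hour
Eve's rate: 1/12 of the job per hour
Combined rate: 1/5 + 1/12 = 17/60 per hour
Time = 1 / (17/60) = 60/17 hours (≈ 3.53 hours)

60/17 hours


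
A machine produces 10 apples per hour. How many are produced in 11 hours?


Production rate: 10 apples per hour
Time: 11 hours
Total: 10 x 11 = 110 apples

110 apples


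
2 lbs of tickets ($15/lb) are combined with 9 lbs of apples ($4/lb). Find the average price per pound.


Cost of tickets:
2 x $15 = $30
Cost of apples:
9 x $4 = $36
Total cost: $30 + $36 = $66
Total weight: 11 lbs
Average: $66 / 11 = $6/lb

$6/lb


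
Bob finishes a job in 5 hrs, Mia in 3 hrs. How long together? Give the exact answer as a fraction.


Bob's rate: 1/5 of the job per hour
Mia's rate: 1/3 of the job per hour
Combined rate: 1/5 + 1/3 = 8/15 per hour
Time = 1 / (8/15) = 15/8 hours (≈ 1.88 hours)

15/8 hours


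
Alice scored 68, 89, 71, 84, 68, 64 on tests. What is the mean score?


Add the scores:
68 + 89 + 71 + 84 + 68 + 64 = 444
Divide by the number of tests:
444 / 6 = 74

74


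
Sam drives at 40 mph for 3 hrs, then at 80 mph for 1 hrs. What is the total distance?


Leg 1 distance:
40 x 3 = 120 miles
Leg 2 distance:
80 x 1 = 80 miles
Total distance:
120 + 80 = 200 miles

200 miles


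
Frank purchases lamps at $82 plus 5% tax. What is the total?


Calculate the tax:
5% of $82 = $4.10
Add tax to price:
$82 + $4.10 = $86.10

$86.10


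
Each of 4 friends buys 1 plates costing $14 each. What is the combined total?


Cost per person:
1 x $14 = $14
Group total:
4 x $14 = $56

$56


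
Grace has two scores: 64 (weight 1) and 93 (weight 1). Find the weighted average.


Weighted sum:
1 x 64 + 1 x 93 = 157
Total weight:
1 + 1 = 2
Weighted average:
157 / 2 = 78.5

78.5


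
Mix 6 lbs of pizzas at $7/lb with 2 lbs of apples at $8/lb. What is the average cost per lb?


Cost of pizzas:
6 x $7 = $42
Cost of apples:
2 x $8 = $16
Total cost: $42 + $16 = $58
Total weight: 8 lbs
Average: $58 / 8 = $7.25/lb

$7.25/lb


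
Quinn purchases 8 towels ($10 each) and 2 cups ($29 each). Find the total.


Cost of towels:
8 x $10 = $80
Cost of cups:
2 x $29 = $58
Add both:
$80 + $58 = $138

$138


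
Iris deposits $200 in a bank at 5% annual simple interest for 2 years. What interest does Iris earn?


Use the formula I = P x R x T / 100
P x R x T = 200 x 5 x 2 = 2000
I = 2000 / 100 = $20

$20


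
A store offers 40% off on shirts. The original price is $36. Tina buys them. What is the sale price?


Calculate the discount amount:
40% of $36 = $14.40
Subtract from original:
$36 - $14.40 = $21.60

$21.60


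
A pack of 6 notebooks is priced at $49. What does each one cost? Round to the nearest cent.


Total cost: $49
Number of items: 6
Unit price: $49 / 6 = $8.1666... ≈ $8.17

$8.17


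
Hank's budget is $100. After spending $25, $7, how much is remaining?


Add up expenses:
$25 + $7 = $32
Subtract from budget:
$100 - $32 = $68

$68


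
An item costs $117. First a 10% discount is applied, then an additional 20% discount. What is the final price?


First discount:
10% of $117 = $11.70
Price after first discount:
$117 - $11.70 = $105.30
Second discount:
20% of $105.30 = $21.06
Final price:
$105.30 - $21.06 = $84.24

$84.24


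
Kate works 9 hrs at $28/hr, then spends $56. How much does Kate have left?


Calculate earnings:
9 x $28 = $252
Subtract spending:
$252 - $56 = $196

$196


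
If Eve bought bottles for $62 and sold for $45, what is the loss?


Selling price = $45
Cost price = $62
Loss = cost price - selling price:
Loss = $62 - $45 = $17

$17


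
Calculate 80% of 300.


Convert percentage to decimal:
80% = 0.8
Multiply:
300 x 0.8 = 240

240


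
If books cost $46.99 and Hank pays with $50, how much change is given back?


Start with the amount paid:
$50
Subtract the price:
$50 - $46.99 = $3.01

$3.01


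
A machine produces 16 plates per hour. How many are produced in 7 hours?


Production rate: 16 plates per hour
Time: 7 hours
Total: 16 x 7 = 112 plates

112 plates


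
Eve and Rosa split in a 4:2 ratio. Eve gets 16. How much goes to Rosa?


Find the multiplier:
16 / 4 = 4
Apply to Rosa's share:
2 x 4 = 8

8


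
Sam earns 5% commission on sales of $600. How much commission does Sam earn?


Convert rate to decimal:
5% = 0.05
Multiply by sales:
$600 x 0.05 = $30

$30


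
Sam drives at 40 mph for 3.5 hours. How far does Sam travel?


Use the formula: distance = speed x time
Speed = 40 mph, Time = 3.5 hours
40 x 3.5 = 140 miles

140 miles


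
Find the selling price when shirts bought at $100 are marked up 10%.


Calculate the markup amount:
10% of $100 = $10
Add to cost:
$100 + $10 = $110

$110


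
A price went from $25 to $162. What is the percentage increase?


Find the absolute change:
|162 - 25| = 137
Divide by original and multiply by 100:
137 / 25 x 100 = 548%

548%


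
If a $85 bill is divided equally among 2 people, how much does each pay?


Total bill: $85
Number of people: 2
Each pays: $85 / 2 = $42.50

$42.50


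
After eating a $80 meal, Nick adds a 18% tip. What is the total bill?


Calculate the tip:
18% of $80 = $14.40
Add tip to meal cost:
$80 + $14.40 = $94.40

$94.40


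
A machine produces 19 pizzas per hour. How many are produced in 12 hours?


Production rate: 19 pizzas per hour
Time: 12 hours
Total: 19 x 12 = 228 pizzas

228 pizzas


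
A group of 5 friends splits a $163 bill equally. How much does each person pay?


Total bill: $163
Number of people: 5
Each pays: $163 / 5 = $32.60

$32.60


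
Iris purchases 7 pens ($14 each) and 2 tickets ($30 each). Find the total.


Cost of pens:
7 x $14 = $98
Cost of tickets:
2 x $30 = $60
Add both:
$98 + $60 = $158

$158


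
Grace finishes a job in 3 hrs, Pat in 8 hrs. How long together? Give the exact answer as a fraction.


Grace's rate: 1/3 of the job per hour
Pat's rate: 1/8 of the job per hour
Combined rate: 1/3 + 1/8 = 11/24 per hour
Time = 1 / (11/24) = 24/11 hours (≈ 2.18 hours)

24/11 hours


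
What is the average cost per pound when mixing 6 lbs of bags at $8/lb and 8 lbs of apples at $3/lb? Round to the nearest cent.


Cost of bags:
6 x $8 = $48
Cost of apples:
8 x $3 = $24
Total cost: $48 + $24 = $72
Total weight: 14 lbs
Average: $72 / 14 = $5.1428... ≈ $5.14/lb

$5.14/lb


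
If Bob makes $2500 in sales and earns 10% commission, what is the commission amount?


Convert rate to decimal:
10% = 0.1
Multiply by sales:
$2500 x 0.1 = $250

$250


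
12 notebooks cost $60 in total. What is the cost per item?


Total cost: $60
Number of items: 12
Unit price: $60 / 12 = $5

$5
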